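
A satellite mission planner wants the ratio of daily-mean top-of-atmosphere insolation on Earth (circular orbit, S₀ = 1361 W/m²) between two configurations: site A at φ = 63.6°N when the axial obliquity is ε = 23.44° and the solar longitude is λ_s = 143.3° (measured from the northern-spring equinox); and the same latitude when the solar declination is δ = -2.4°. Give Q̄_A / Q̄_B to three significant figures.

— Configuration A (φ=+63.6°):
Solar declination: sin δ = sin ε · sin λ_s = sin 23.44° × sin 143.3° = 0.23773, so δ = +13.753°.
cos H₀ = −tan(+63.6°) tan(+13.753°) = -0.4930, H₀ = 2.0864 rad.
Bracket: H₀ sin φ sin δ + cos φ cos δ sin H₀ = 2.0864×0.89571×0.23773 + 0.44464×0.97133×0.87001 = 0.444272 + 0.375751 = 0.820023.
Q̄ = (S₀/π) × [bracket] = (1361/π) × 0.820023 = 355.25 W/m².
— Configuration B (φ=+63.6°):
cos H₀ = −tan(+63.6°) tan(-2.400°) = 0.0844, H₀ = 1.4863 rad.
Bracket: H₀ sin φ sin δ + cos φ cos δ sin H₀ = 1.4863×0.89571×-0.04188 + 0.44464×0.99912×0.99643 = -0.055755 + 0.442663 = 0.386908.
Q̄ = (S₀/π) × [bracket] = (1361/π) × 0.386908 = 167.62 W/m².
Ratio Q̄_A / Q̄_B = 355.25 / 167.62 = 2.119.

Q̄_A / Q̄_B ≈ 2.12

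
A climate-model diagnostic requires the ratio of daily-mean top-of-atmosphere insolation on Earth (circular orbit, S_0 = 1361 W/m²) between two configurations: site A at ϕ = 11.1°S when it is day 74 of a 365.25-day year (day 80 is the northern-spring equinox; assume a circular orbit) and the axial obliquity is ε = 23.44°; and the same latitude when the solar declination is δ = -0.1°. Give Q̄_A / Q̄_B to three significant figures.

Q̄_A / Q̄_B ≈ 1.01

— Configuration A (ϕ=-11.1°):
Solar longitude: L_s = 360° × (74 − 80)/365.25 = -5.914°, i.e. -5.914° + 360° = 354.086°.
sin δ = sin 23.44° × sin 354.086° = -0.04098, so δ = -2.349°.
cos h₀ = −tan(-11.1°) tan(-2.349°) = -0.0080, h₀ = 1.5788 rad.
Bracket: h₀ sin ϕ sin δ + cos ϕ cos δ sin h₀ = 1.5788×-0.19252×-0.04098 + 0.98129×0.99916×0.99997 = 0.012456 + 0.980436 = 0.992892.
Q̄ = (S_0/π) × [bracket] = (1361/π) × 0.992892 = 430.14 W/m².
— Configuration B (ϕ=-11.1°):
cos h₀ = −tan(-11.1°) tan(-0.100°) = -0.0003, h₀ = 1.5711 rad.
Bracket: h₀ sin ϕ sin δ + cos ϕ cos δ sin h₀ = 1.5711×-0.19252×-0.00175 + 0.98129×1.00000×1.00000 = 0.000529 + 0.981290 = 0.981819.
Q̄ = (S_0/π) × [bracket] = (1361/π) × 0.981819 = 425.34 W/m².
Ratio Q̄_A / Q̄_B = 430.14 / 425.34 = 1.011.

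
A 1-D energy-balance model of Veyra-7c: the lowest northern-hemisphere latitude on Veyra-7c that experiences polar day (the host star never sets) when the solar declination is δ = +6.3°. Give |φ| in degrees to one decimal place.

|φ| = 83.7°

Polar day requires cos H₀ = −tan φ tan δ ≤ −1, i.e. tan φ tan δ ≥ 1.
The boundary is |tan φ| · |tan δ| = 1, so |φ| = 90° − |δ| = 90° − 6.3° = 83.7° in the northern hemisphere.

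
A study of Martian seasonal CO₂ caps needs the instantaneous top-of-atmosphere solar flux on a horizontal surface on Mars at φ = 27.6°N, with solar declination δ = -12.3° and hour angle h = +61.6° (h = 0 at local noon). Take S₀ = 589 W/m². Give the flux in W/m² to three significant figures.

cos θ_z = sin φ sin δ + cos φ cos δ cos h = -0.098696 + 0.411825 = 0.313129.
Flux = S₀ · cos θ_z = 589 × 0.313129 = 184.4 W/m².

184 W/m²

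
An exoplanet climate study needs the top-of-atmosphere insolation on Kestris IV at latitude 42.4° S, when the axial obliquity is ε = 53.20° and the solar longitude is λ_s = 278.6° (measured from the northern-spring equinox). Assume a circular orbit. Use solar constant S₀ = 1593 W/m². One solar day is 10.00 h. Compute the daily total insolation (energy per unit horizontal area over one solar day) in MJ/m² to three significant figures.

30.6 MJ/m²

Solar declination: sin δ = sin ε · sin λ_s = sin 53.20° × sin 278.6° = -0.79173, so δ = -52.347°.
cos H₀ = −tan(-42.4°) tan(-52.347°) = -1.1835 ≤ −1 ⇒ polar day, H₀ = π.
Bracket: H₀ sin φ sin δ + cos φ cos δ sin H₀ = 3.1416×-0.67430×-0.79173 + 0.73846×0.61087×0.00000 = 1.677186 + 0.000000 = 1.677186.
Q̄ = (S₀/π) × [bracket] = (1593/π) × 1.677186 = 850.45 W/m².
Daily total = Q̄ × 10.00 h × 3600 s/h = 850.45 × 10.00 × 3600 / 10⁶ = 30.62 MJ/m².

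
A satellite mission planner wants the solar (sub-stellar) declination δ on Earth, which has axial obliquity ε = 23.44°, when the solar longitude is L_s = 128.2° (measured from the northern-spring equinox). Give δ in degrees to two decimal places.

sin δ = sin ε · sin L_s = sin 23.44° × sin 128.2° = 0.312605.
δ = arcsin(0.312605) = +18.22°.

δ = +18.22°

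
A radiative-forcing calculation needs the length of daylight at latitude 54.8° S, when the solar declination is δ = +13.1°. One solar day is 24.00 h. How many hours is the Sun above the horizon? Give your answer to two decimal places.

9.43 h

cos h₀ = −tan ϕ · tan δ = −tan(-54.8°) × tan(+13.100°) = 0.3299, so h₀ = 1.2346 rad = 70.74°.
Daylight = 2h₀/(2π) × 24.00 h = (1.2346/π) × 24.00 = 9.43 h.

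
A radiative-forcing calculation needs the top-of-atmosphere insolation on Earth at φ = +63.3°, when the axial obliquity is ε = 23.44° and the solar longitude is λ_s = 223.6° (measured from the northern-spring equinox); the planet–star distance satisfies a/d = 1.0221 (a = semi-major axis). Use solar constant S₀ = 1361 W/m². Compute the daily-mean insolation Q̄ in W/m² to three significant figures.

Q̄ ≈ 53.7 W/m²

Solar declination: sin δ = sin ε · sin λ_s = sin 23.44° × sin 223.6° = -0.27432, so δ = -15.922°.
cos H₀ = −tan(+63.3°) tan(-15.922°) = 0.5672, H₀ = 0.9677 rad.
Bracket: H₀ sin φ sin δ + cos φ cos δ sin H₀ = 0.9677×0.89337×-0.27432 + 0.44932×0.96164×0.82359 = -0.237154 + 0.355860 = 0.118706.
Inverse-square distance factor (a/d)² = 1.0221² = 1.044688.
Q̄ = (S₀/π) × 1.044688 × [bracket] = (1361/π) × 1.044688 × 0.118706 = 53.72 W/m².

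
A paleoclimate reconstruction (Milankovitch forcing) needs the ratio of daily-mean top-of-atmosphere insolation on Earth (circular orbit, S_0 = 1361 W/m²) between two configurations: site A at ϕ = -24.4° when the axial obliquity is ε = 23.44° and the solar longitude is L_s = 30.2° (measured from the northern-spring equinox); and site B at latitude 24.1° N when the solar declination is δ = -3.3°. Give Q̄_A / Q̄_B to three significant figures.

Q̄_A / Q̄_B ≈ 0.876

— Configuration A (ϕ=-24.4°):
Solar declination: sin δ = sin ε · sin L_s = sin 23.44° × sin 30.2° = 0.20010, so δ = +11.543°.
cos h₀ = −tan(-24.4°) tan(+11.543°) = 0.0926, h₀ = 1.4780 rad.
Bracket: h₀ sin ϕ sin δ + cos ϕ cos δ sin h₀ = 1.4780×-0.41310×0.20010 + 0.91068×0.97978×0.99570 = -0.122173 + 0.888429 = 0.766256.
Q̄ = (S_0/π) × [bracket] = (1361/π) × 0.766256 = 331.96 W/m².
— Configuration B (ϕ=+24.1°):
cos h₀ = −tan(+24.1°) tan(-3.300°) = 0.0258, h₀ = 1.5450 rad.
Bracket: h₀ sin ϕ sin δ + cos ϕ cos δ sin h₀ = 1.5450×0.40833×-0.05756 + 0.91283×0.99834×0.99967 = -0.036313 + 0.911014 = 0.874701.
Q̄ = (S_0/π) × [bracket] = (1361/π) × 0.874701 = 378.94 W/m².
Ratio Q̄_A / Q̄_B = 331.96 / 378.94 = 0.8760.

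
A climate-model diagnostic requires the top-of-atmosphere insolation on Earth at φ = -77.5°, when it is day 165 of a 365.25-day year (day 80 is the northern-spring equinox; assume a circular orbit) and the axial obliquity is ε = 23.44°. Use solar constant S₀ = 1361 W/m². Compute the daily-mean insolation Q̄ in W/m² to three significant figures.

Solar longitude: λ_s = 360° × (165 − 80)/365.25 = 83.778°.
sin δ = sin 23.44° × sin 83.778° = 0.39545, so δ = +23.294°.
cos H₀ = −tan(-77.5°) tan(+23.294°) = 1.9420 ≥ 1 ⇒ polar night, H₀ = 0 and Q̄ = 0.

Q̄ ≈ 0.00 W/m²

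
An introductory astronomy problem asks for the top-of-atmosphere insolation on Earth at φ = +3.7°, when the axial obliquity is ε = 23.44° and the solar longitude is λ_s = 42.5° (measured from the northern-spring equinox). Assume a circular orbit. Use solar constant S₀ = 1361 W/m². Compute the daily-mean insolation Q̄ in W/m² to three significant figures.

Solar declination: sin δ = sin ε · sin λ_s = sin 23.44° × sin 42.5° = 0.26874, so δ = +15.589°.
cos H₀ = −tan(+3.7°) tan(+15.589°) = -0.0180, H₀ = 1.5888 rad.
Bracket: H₀ sin φ sin δ + cos φ cos δ sin H₀ = 1.5888×0.06453×0.26874 + 0.99792×0.96321×0.99984 = 0.027553 + 0.961053 = 0.988606.
Q̄ = (S₀/π) × [bracket] = (1361/π) × 0.988606 = 428.3 W/m².

Q̄ ≈ 428 W/m²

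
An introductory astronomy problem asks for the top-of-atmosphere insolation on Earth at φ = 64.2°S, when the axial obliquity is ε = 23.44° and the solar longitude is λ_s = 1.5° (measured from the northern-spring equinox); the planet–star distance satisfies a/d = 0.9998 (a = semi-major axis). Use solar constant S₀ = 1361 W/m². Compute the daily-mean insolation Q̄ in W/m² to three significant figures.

Solar declination: sin δ = sin ε · sin λ_s = sin 23.44° × sin 1.5° = 0.01041, so δ = +0.597°.
cos H₀ = −tan(-64.2°) tan(+0.597°) = 0.0215, H₀ = 1.5493 rad.
Bracket: H₀ sin φ sin δ + cos φ cos δ sin H₀ = 1.5493×-0.90032×0.01041 + 0.43523×0.99995×0.99977 = -0.014521 + 0.435108 = 0.420587.
Inverse-square distance factor (a/d)² = 0.9998² = 0.999600.
Q̄ = (S₀/π) × 0.999600 × [bracket] = (1361/π) × 0.999600 × 0.420587 = 182.1 W/m².

Q̄ ≈ 182 W/m²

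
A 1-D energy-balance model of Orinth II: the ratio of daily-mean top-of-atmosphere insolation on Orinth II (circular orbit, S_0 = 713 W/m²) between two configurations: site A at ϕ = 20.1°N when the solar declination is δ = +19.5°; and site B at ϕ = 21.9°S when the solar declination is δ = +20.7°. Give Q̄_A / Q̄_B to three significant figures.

Q̄_A / Q̄_B ≈ 1.60

— Configuration A (ϕ=+20.1°):
cos h₀ = −tan(+20.1°) tan(+19.500°) = -0.1296, h₀ = 1.7008 rad.
Bracket: h₀ sin ϕ sin δ + cos ϕ cos δ sin h₀ = 1.7008×0.34366×0.33381 + 0.93909×0.94264×0.99157 = 0.195111 + 0.877761 = 1.072872.
Q̄ = (S_0/π) × [bracket] = (713/π) × 1.072872 = 243.49 W/m².
— Configuration B (ϕ=-21.9°):
cos h₀ = −tan(-21.9°) tan(+20.700°) = 0.1519, h₀ = 1.4183 rad.
Bracket: h₀ sin ϕ sin δ + cos ϕ cos δ sin h₀ = 1.4183×-0.37299×0.35347 + 0.92784×0.93544×0.98840 = -0.186990 + 0.857871 = 0.670881.
Q̄ = (S_0/π) × [bracket] = (713/π) × 0.670881 = 152.26 W/m².
Ratio Q̄_A / Q̄_B = 243.49 / 152.26 = 1.599.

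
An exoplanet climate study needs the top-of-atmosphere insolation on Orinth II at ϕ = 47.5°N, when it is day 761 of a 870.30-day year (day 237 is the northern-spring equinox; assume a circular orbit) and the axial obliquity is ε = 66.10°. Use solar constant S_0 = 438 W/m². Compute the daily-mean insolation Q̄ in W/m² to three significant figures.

Q̄ ≈ 11.6 W/m²

Solar longitude: L_s = 360° × (761 − 237)/870.30 = 216.753°.
sin δ = sin 66.10° × sin 216.753° = -0.54706, so δ = -33.165°.
cos h₀ = −tan(+47.5°) tan(-33.165°) = 0.7132, h₀ = 0.7768 rad.
Bracket: h₀ sin ϕ sin δ + cos ϕ cos δ sin h₀ = 0.7768×0.73728×-0.54706 + 0.67559×0.83710×0.70097 = -0.313312 + 0.396424 = 0.083112.
Q̄ = (S_0/π) × [bracket] = (438/π) × 0.083112 = 11.59 W/m².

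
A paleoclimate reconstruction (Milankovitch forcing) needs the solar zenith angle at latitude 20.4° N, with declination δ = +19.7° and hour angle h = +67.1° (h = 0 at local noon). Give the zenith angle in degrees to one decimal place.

cos θ_z = sin φ sin δ + cos φ cos δ cos h = 0.117502 + 0.343372 = 0.460874.
θ_z = arccos(0.460874) = 62.6°.

θ_z = 62.6°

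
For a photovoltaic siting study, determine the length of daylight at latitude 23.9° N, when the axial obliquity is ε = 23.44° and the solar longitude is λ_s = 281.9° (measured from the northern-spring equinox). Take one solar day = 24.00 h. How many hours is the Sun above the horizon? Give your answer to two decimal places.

10.56 h

Solar declination: sin δ = sin ε · sin λ_s = sin 23.44° × sin 281.9° = -0.38924, so δ = -22.907°.
cos H₀ = −tan φ · tan δ = −tan(+23.9°) × tan(-22.907°) = 0.1873, so H₀ = 1.3824 rad = 79.21°.
Daylight = 2H₀/(2π) × 24.00 h = (1.3824/π) × 24.00 = 10.56 h.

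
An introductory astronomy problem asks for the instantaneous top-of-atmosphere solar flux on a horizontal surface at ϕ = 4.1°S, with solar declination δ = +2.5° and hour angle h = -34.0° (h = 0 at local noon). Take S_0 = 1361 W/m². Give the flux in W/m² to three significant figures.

cos θ_z = sin ϕ sin δ + cos ϕ cos δ cos h = -0.003119 + 0.826129 = 0.823010.
Flux = S_0 · cos θ_z = 1361 × 0.823010 = 1120 W/m².

1.12e+03 W/m²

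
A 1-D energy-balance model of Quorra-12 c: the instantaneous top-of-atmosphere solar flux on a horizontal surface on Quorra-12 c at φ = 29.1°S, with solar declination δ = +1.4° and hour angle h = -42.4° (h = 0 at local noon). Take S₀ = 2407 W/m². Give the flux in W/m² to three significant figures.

1.52e+03 W/m²

cos θ_z = sin φ sin δ + cos φ cos δ cos h = -0.011882 + 0.645049 = 0.633167.
Flux = S₀ · cos θ_z = 2407 × 0.633167 = 1524 W/m².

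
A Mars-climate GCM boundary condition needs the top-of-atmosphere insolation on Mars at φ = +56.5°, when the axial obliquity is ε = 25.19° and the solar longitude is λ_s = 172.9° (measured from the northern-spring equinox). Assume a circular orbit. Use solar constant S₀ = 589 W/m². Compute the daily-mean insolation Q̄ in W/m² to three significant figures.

Solar declination: sin δ = sin ε · sin λ_s = sin 25.19° × sin 172.9° = 0.05261, so δ = +3.016°.
cos H₀ = −tan(+56.5°) tan(+3.016°) = -0.0796, H₀ = 1.6505 rad.
Bracket: H₀ sin φ sin δ + cos φ cos δ sin H₀ = 1.6505×0.83389×0.05261 + 0.55194×0.99862×0.99683 = 0.072409 + 0.549431 = 0.621840.
Q̄ = (S₀/π) × [bracket] = (589/π) × 0.621840 = 116.6 W/m².

Q̄ ≈ 117 W/m²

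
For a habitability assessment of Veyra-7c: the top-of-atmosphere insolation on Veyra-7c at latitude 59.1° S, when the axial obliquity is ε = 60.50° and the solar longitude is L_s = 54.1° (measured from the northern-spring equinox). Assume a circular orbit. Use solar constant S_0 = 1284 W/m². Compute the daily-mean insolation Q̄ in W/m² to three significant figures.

Q̄ ≈ 0.00 W/m²

Solar declination: sin δ = sin ε · sin L_s = sin 60.50° × sin 54.1° = 0.70502, so δ = +44.832°.
cos h₀ = −tan(-59.1°) tan(+44.832°) = 1.6611 ≥ 1 ⇒ polar night, h₀ = 0 and Q̄ = 0.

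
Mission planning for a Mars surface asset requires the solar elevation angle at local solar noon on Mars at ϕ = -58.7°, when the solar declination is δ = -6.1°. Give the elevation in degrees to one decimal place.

37.4°

At local noon the hour angle is zero, so the zenith angle equals |ϕ − δ| = |-58.7° − (-6.100°)| = 52.600°.
Elevation = 90° − 52.600° = 37.4°.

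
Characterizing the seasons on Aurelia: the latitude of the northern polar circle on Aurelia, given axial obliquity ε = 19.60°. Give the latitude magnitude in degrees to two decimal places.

The polar circle is the lowest latitude that experiences at least one full rotation of continuous daylight at the northern-summer solstice; it lies at |φ| = 90° − ε = 90° − 19.60° = 70.40°.

70.40°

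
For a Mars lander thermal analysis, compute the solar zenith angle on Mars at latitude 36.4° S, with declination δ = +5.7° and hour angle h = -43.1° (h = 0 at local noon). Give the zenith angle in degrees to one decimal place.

θ_z = 58.3°

cos θ_z = sin ϕ sin δ + cos ϕ cos δ cos h = -0.058938 + 0.584797 = 0.525859.
θ_z = arccos(0.525859) = 58.3°.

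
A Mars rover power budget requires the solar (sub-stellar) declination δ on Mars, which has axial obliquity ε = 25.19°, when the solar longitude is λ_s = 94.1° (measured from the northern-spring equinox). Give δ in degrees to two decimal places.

sin δ = sin ε · sin λ_s = sin 25.19° × sin 94.1° = 0.424532.
δ = arcsin(0.424532) = +25.12°.

δ = +25.12°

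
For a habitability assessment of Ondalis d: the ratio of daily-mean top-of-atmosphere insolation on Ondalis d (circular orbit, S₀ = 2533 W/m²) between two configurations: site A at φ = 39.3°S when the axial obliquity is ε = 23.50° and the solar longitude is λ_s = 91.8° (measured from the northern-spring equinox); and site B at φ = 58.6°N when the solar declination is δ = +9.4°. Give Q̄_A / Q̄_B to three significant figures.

Q̄_A / Q̄_B ≈ 0.477

— Configuration A (φ=-39.3°):
Solar declination: sin δ = sin ε · sin λ_s = sin 23.50° × sin 91.8° = 0.39855, so δ = +23.488°.
cos H₀ = −tan(-39.3°) tan(+23.488°) = 0.3557, H₀ = 1.2072 rad.
Bracket: H₀ sin φ sin δ + cos φ cos δ sin H₀ = 1.2072×-0.63338×0.39855 + 0.77384×0.91715×0.93461 = -0.304738 + 0.663318 = 0.358580.
Q̄ = (S₀/π) × [bracket] = (2533/π) × 0.358580 = 289.12 W/m².
— Configuration B (φ=+58.6°):
cos H₀ = −tan(+58.6°) tan(+9.400°) = -0.2712, H₀ = 1.8454 rad.
Bracket: H₀ sin φ sin δ + cos φ cos δ sin H₀ = 1.8454×0.85355×0.16333 + 0.52101×0.98657×0.96252 = 0.257268 + 0.494748 = 0.752016.
Q̄ = (S₀/π) × [bracket] = (2533/π) × 0.752016 = 606.33 W/m².
Ratio Q̄_A / Q̄_B = 289.12 / 606.33 = 0.4768.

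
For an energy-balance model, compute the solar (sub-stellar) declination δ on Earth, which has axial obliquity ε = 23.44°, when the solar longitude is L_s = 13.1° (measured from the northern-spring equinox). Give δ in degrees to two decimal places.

δ = +5.17°

sin δ = sin ε · sin L_s = sin 23.44° × sin 13.1° = 0.090159.
δ = arcsin(0.090159) = +5.17°.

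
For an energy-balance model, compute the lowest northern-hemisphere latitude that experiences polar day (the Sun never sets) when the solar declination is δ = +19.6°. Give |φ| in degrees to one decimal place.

|φ| = 70.4°

Polar day requires cos H₀ = −tan φ tan δ ≤ −1, i.e. tan φ tan δ ≥ 1.
The boundary is |tan φ| · |tan δ| = 1, so |φ| = 90° − |δ| = 90° − 19.6° = 70.4° in the northern hemisphere.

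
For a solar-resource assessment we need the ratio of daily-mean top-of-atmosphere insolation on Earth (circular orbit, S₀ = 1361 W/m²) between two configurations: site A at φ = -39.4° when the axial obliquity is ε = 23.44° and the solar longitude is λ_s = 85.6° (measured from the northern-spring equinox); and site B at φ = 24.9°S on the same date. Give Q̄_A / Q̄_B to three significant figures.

Q̄_A / Q̄_B ≈ 0.612

— Configuration A (φ=-39.4°):
Solar declination: sin δ = sin ε · sin λ_s = sin 23.44° × sin 85.6° = 0.39662, so δ = +23.367°.
cos H₀ = −tan(-39.4°) tan(+23.367°) = 0.3549, H₀ = 1.2080 rad.
Bracket: H₀ sin φ sin δ + cos φ cos δ sin H₀ = 1.2080×-0.63473×0.39662 + 0.77273×0.91798×0.93491 = -0.304110 + 0.663179 = 0.359069.
Q̄ = (S₀/π) × [bracket] = (1361/π) × 0.359069 = 155.56 W/m².
— Configuration B (φ=-24.9°):
cos H₀ = −tan(-24.9°) tan(+23.367°) = 0.2006, H₀ = 1.3689 rad.
Bracket: H₀ sin φ sin δ + cos φ cos δ sin H₀ = 1.3689×-0.42104×0.39662 + 0.90704×0.91798×0.97968 = -0.228597 + 0.815725 = 0.587128.
Q̄ = (S₀/π) × [bracket] = (1361/π) × 0.587128 = 254.36 W/m².
Ratio Q̄_A / Q̄_B = 155.56 / 254.36 = 0.6116.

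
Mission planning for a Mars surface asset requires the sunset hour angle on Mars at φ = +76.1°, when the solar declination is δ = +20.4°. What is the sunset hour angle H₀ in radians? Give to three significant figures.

Sunrise equation: cos H₀ = −tan φ · tan δ = -1.5028 ≤ −1, so the Sun never sets (polar day) and H₀ = π.

H₀ = 3.14 rad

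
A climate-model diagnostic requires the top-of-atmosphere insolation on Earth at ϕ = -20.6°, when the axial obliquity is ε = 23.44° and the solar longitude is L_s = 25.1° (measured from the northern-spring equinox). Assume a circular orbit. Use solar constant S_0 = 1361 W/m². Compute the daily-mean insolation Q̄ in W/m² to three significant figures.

Solar declination: sin δ = sin ε · sin L_s = sin 23.44° × sin 25.1° = 0.16874, so δ = +9.715°.
cos h₀ = −tan(-20.6°) tan(+9.715°) = 0.0643, h₀ = 1.5064 rad.
Bracket: h₀ sin ϕ sin δ + cos ϕ cos δ sin h₀ = 1.5064×-0.35184×0.16874 + 0.93606×0.98566×0.99793 = -0.089434 + 0.920727 = 0.831293.
Q̄ = (S_0/π) × [bracket] = (1361/π) × 0.831293 = 360.1 W/m².

Q̄ ≈ 360 W/m²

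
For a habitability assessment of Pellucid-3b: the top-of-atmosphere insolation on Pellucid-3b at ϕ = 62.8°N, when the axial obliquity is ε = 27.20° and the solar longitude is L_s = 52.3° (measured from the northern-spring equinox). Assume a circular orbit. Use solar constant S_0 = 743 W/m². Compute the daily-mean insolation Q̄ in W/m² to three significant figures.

Q̄ ≈ 251 W/m²

Solar declination: sin δ = sin ε · sin L_s = sin 27.20° × sin 52.3° = 0.36167, so δ = +21.203°.
cos h₀ = −tan(+62.8°) tan(+21.203°) = -0.7548, h₀ = 2.4262 rad.
Bracket: h₀ sin ϕ sin δ + cos ϕ cos δ sin h₀ = 2.4262×0.88942×0.36167 + 0.45710×0.93231×0.65593 = 0.780452 + 0.279530 = 1.059982.
Q̄ = (S_0/π) × [bracket] = (743/π) × 1.059982 = 250.7 W/m².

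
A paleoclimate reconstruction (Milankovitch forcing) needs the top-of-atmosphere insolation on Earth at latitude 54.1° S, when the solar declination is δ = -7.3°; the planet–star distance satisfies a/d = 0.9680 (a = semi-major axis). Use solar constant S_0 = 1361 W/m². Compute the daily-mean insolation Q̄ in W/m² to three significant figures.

Q̄ ≈ 305 W/m²

cos h₀ = −tan(-54.1°) tan(-7.300°) = -0.1770, h₀ = 1.7487 rad.
Bracket: h₀ sin ϕ sin δ + cos ϕ cos δ sin h₀ = 1.7487×-0.81004×-0.12706 + 0.58637×0.99189×0.98422 = 0.179983 + 0.572437 = 0.752420.
Inverse-square distance factor (a/d)² = 0.9680² = 0.937024.
Q̄ = (S_0/π) × 0.937024 × [bracket] = (1361/π) × 0.937024 × 0.752420 = 305.4 W/m².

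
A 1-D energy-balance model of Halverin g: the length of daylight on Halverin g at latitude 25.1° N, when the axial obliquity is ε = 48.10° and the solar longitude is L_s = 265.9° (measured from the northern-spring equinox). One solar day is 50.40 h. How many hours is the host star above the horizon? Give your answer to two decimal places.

16.44 h

Solar declination: sin δ = sin ε · sin L_s = sin 48.10° × sin 265.9° = -0.74241, so δ = -47.937°.
cos h₀ = −tan ϕ · tan δ = −tan(+25.1°) × tan(-47.937°) = 0.5191, so h₀ = 1.0250 rad = 58.73°.
Daylight = 2h₀/(2π) × 50.40 h = (1.0250/π) × 50.40 = 16.44 h.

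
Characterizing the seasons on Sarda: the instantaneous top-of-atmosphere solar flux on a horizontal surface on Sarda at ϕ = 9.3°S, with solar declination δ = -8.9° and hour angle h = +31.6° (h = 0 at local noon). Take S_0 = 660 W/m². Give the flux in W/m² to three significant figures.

565 W/m²

cos θ_z = sin ϕ sin δ + cos ϕ cos δ cos h = 0.025002 + 0.830411 = 0.855413.
Flux = S_0 · cos θ_z = 660 × 0.855413 = 564.6 W/m².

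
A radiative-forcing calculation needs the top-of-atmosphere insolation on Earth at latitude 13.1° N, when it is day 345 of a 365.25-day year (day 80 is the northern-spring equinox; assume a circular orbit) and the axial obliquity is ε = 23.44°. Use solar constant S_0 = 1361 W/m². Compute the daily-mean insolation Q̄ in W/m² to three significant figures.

Solar longitude: L_s = 360° × (345 − 80)/365.25 = 261.191°.
sin δ = sin 23.44° × sin 261.191° = -0.39310, so δ = -23.147°.
cos h₀ = −tan(+13.1°) tan(-23.147°) = 0.0995, h₀ = 1.4711 rad.
Bracket: h₀ sin ϕ sin δ + cos ϕ cos δ sin h₀ = 1.4711×0.22665×-0.39310 + 0.97398×0.91950×0.99504 = -0.131069 + 0.891133 = 0.760064.
Q̄ = (S_0/π) × [bracket] = (1361/π) × 0.760064 = 329.3 W/m².

Q̄ ≈ 329 W/m²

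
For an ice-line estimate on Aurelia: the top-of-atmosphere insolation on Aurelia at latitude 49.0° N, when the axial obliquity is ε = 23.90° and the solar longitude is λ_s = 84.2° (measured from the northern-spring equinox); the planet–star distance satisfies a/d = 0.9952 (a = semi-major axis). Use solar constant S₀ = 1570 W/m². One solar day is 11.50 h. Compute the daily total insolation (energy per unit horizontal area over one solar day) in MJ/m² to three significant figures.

Solar declination: sin δ = sin ε · sin λ_s = sin 23.90° × sin 84.2° = 0.40307, so δ = +23.770°.
cos H₀ = −tan(+49.0°) tan(+23.770°) = -0.5067, H₀ = 2.1021 rad.
Bracket: H₀ sin φ sin δ + cos φ cos δ sin H₀ = 2.1021×0.75471×0.40307 + 0.65606×0.91517×0.86215 = 0.639461 + 0.517640 = 1.157101.
Inverse-square distance factor (a/d)² = 0.9952² = 0.990423.
Q̄ = (S₀/π) × 0.990423 × [bracket] = (1570/π) × 0.990423 × 1.157101 = 572.72 W/m².
Daily total = Q̄ × 11.50 h × 3600 s/h = 572.72 × 11.50 × 3600 / 10⁶ = 23.71 MJ/m².

23.7 MJ/m²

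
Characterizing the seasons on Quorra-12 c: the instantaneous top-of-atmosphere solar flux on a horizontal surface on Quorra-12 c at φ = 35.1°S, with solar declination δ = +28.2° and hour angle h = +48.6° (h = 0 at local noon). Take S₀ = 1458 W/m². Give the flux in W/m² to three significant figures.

299 W/m²

cos θ_z = sin φ sin δ + cos φ cos δ cos h = -0.271719 + 0.476831 = 0.205112.
Flux = S₀ · cos θ_z = 1458 × 0.205112 = 299.1 W/m².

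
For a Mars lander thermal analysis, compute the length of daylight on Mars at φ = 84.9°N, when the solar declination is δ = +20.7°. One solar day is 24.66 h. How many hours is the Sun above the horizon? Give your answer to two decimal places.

Sunrise equation: cos H₀ = −tan φ · tan δ = -4.2339 ≤ −1, so the Sun never sets (polar day) and H₀ = π.
Daylight = 2H₀/(2π) × 24.66 h = (3.1416/π) × 24.66 = 24.66 h.

24.66 h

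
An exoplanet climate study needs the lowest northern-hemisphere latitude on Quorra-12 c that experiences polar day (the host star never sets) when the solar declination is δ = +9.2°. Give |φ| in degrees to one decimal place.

|φ| = 80.8°

Polar day requires cos H₀ = −tan φ tan δ ≤ −1, i.e. tan φ tan δ ≥ 1.
The boundary is |tan φ| · |tan δ| = 1, so |φ| = 90° − |δ| = 90° − 9.2° = 80.8° in the northern hemisphere.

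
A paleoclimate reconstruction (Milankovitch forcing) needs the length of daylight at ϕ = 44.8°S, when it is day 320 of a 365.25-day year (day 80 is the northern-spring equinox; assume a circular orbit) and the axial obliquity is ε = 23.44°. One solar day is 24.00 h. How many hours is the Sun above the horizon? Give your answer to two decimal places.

Solar longitude: L_s = 360° × (320 − 80)/365.25 = 236.550°.
sin δ = sin 23.44° × sin 236.550° = -0.33190, so δ = -19.384°.
cos h₀ = −tan ϕ · tan δ = −tan(-44.8°) × tan(-19.384°) = -0.3494, so h₀ = 1.9277 rad = 110.45°.
Daylight = 2h₀/(2π) × 24.00 h = (1.9277/π) × 24.00 = 14.73 h.

14.73 h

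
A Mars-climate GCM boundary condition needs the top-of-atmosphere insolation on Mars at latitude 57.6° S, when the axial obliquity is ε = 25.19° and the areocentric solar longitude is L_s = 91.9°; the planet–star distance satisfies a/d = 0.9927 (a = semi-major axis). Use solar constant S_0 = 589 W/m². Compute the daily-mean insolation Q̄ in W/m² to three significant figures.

Q̄ ≈ 11.3 W/m²

sin δ = sin 25.19° × sin 91.9° = 0.42539, so δ = +25.175°.
cos h₀ = −tan(-57.6°) tan(+25.175°) = 0.7407, h₀ = 0.7367 rad.
Bracket: h₀ sin ϕ sin δ + cos ϕ cos δ sin h₀ = 0.7367×-0.84433×0.42539 + 0.53583×0.90501×0.67188 = -0.264600 + 0.325816 = 0.061216.
Inverse-square distance factor (a/d)² = 0.9927² = 0.985453.
Q̄ = (S_0/π) × 0.985453 × [bracket] = (589/π) × 0.985453 × 0.061216 = 11.31 W/m².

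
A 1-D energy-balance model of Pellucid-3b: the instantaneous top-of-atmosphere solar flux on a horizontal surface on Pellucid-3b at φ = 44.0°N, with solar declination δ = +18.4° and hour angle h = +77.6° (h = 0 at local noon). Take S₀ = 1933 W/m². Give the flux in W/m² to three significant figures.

707 W/m²

cos θ_z = sin φ sin δ + cos φ cos δ cos h = 0.219268 + 0.146571 = 0.365839.
Flux = S₀ · cos θ_z = 1933 × 0.365839 = 707.2 W/m².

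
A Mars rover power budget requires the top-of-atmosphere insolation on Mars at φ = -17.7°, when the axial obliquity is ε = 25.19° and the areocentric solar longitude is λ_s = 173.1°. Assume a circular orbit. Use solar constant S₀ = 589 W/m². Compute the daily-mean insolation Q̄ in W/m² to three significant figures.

sin δ = sin 25.19° × sin 173.1° = 0.05113, so δ = +2.931°.
cos H₀ = −tan(-17.7°) tan(+2.931°) = 0.0163, H₀ = 1.5545 rad.
Bracket: H₀ sin φ sin δ + cos φ cos δ sin H₀ = 1.5545×-0.30403×0.05113 + 0.95266×0.99869×0.99987 = -0.024165 + 0.951288 = 0.927123.
Q̄ = (S₀/π) × [bracket] = (589/π) × 0.927123 = 173.8 W/m².

Q̄ ≈ 174 W/m²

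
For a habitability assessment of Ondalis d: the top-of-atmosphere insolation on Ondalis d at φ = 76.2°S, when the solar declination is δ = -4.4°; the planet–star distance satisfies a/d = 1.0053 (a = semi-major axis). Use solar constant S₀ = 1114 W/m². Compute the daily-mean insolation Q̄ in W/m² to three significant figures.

Q̄ ≈ 131 W/m²

cos H₀ = −tan(-76.2°) tan(-4.400°) = -0.3133, H₀ = 1.8894 rad.
Bracket: H₀ sin φ sin δ + cos φ cos δ sin H₀ = 1.8894×-0.97113×-0.07672 + 0.23853×0.99705×0.94967 = 0.140770 + 0.225857 = 0.366627.
Inverse-square distance factor (a/d)² = 1.0053² = 1.010628.
Q̄ = (S₀/π) × 1.010628 × [bracket] = (1114/π) × 1.010628 × 0.366627 = 131.4 W/m².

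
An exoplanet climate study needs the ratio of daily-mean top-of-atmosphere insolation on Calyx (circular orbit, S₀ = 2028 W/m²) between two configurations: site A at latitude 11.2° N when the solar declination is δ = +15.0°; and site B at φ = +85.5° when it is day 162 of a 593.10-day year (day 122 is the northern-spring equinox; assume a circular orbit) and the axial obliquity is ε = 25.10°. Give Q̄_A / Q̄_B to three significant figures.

Q̄_A / Q̄_B ≈ 1.88

— Configuration A (φ=+11.2°):
cos H₀ = −tan(+11.2°) tan(+15.000°) = -0.0531, H₀ = 1.6239 rad.
Bracket: H₀ sin φ sin δ + cos φ cos δ sin H₀ = 1.6239×0.19423×0.25882 + 0.98096×0.96593×0.99859 = 0.081634 + 0.946203 = 1.027837.
Q̄ = (S₀/π) × [bracket] = (2028/π) × 1.027837 = 663.50 W/m².
— Configuration B (φ=+85.5°):
Solar longitude: λ_s = 360° × (162 − 122)/593.10 = 24.279°.
sin δ = sin 25.10° × sin 24.279° = 0.17442, so δ = +10.045°.
cos H₀ = −tan(+85.5°) tan(+10.045°) = -2.2508 ≤ −1 ⇒ polar day, H₀ = π.
Bracket: H₀ sin φ sin δ + cos φ cos δ sin H₀ = 3.1416×0.99692×0.17442 + 0.07846×0.98467×0.00000 = 0.546270 + 0.000000 = 0.546270.
Q̄ = (S₀/π) × [bracket] = (2028/π) × 0.546270 = 352.64 W/m².
Ratio Q̄_A / Q̄_B = 663.50 / 352.64 = 1.882.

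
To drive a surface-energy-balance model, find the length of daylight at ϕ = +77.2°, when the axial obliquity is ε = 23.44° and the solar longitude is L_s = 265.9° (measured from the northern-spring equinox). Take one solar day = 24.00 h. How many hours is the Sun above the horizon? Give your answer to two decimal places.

Solar declination: sin δ = sin ε · sin L_s = sin 23.44° × sin 265.9° = -0.39677, so δ = -23.376°.
cos h₀ = −tan ϕ · tan δ = 1.9026 ≥ 1, so the Sun never rises (polar night) and h₀ = 0.
Daylight = 2h₀/(2π) × 24.00 h = (0.0000/π) × 24.00 = 0.00 h.

0.00 h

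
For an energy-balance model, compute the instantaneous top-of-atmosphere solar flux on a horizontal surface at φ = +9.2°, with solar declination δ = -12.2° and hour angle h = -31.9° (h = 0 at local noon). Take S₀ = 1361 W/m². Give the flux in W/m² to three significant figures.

cos θ_z = sin φ sin δ + cos φ cos δ cos h = -0.033787 + 0.819124 = 0.785337.
Flux = S₀ · cos θ_z = 1361 × 0.785337 = 1069 W/m².

1.07e+03 W/m²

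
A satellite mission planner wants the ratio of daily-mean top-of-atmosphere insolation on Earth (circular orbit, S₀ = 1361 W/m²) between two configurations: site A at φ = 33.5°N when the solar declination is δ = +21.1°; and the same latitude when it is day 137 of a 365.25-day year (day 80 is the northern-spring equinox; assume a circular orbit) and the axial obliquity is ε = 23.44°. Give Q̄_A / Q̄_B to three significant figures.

Q̄_A / Q̄_B ≈ 1.02

— Configuration A (φ=+33.5°):
cos H₀ = −tan(+33.5°) tan(+21.100°) = -0.2554, H₀ = 1.8291 rad.
Bracket: H₀ sin φ sin δ + cos φ cos δ sin H₀ = 1.8291×0.55194×0.36000 + 0.83389×0.93295×0.96684 = 0.363439 + 0.752180 = 1.115619.
Q̄ = (S₀/π) × [bracket] = (1361/π) × 1.115619 = 483.31 W/m².
— Configuration B (φ=+33.5°):
Solar longitude: λ_s = 360° × (137 − 80)/365.25 = 56.181°.
sin δ = sin 23.44° × sin 56.181° = 0.33048, so δ = +19.298°.
cos H₀ = −tan(+33.5°) tan(+19.298°) = -0.2318, H₀ = 1.8047 rad.
Bracket: H₀ sin φ sin δ + cos φ cos δ sin H₀ = 1.8047×0.55194×0.33048 + 0.83389×0.94381×0.97277 = 0.329187 + 0.765603 = 1.094790.
Q̄ = (S₀/π) × [bracket] = (1361/π) × 1.094790 = 474.28 W/m².
Ratio Q̄_A / Q̄_B = 483.31 / 474.28 = 1.019.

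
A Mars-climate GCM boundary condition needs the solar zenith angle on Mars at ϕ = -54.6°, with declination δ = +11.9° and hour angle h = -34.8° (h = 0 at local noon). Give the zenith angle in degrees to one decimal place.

cos θ_z = sin ϕ sin δ + cos ϕ cos δ cos h = -0.168083 + 0.465454 = 0.297371.
θ_z = arccos(0.297371) = 72.7°.

θ_z = 72.7°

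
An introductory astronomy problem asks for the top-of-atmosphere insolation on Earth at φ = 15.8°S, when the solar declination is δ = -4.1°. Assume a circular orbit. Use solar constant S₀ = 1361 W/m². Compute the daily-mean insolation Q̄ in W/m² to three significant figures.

cos H₀ = −tan(-15.8°) tan(-4.100°) = -0.0203, H₀ = 1.5911 rad.
Bracket: H₀ sin φ sin δ + cos φ cos δ sin H₀ = 1.5911×-0.27228×-0.07150 + 0.96222×0.99744×0.99979 = 0.030976 + 0.959555 = 0.990531.
Q̄ = (S₀/π) × [bracket] = (1361/π) × 0.990531 = 429.1 W/m².

Q̄ ≈ 429 W/m²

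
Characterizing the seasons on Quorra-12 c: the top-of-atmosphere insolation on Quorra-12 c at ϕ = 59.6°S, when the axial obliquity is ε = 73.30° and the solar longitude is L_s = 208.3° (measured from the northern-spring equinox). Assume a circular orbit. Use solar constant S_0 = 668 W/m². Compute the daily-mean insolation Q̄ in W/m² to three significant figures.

Q̄ ≈ 266 W/m²

Solar declination: sin δ = sin ε · sin L_s = sin 73.30° × sin 208.3° = -0.45409, so δ = -27.007°.
cos h₀ = −tan(-59.6°) tan(-27.007°) = -0.8687, h₀ = 2.6234 rad.
Bracket: h₀ sin ϕ sin δ + cos ϕ cos δ sin h₀ = 2.6234×-0.86251×-0.45409 + 0.50603×0.89095×0.49532 = 1.027473 + 0.223314 = 1.250787.
Q̄ = (S_0/π) × [bracket] = (668/π) × 1.250787 = 266.0 W/m².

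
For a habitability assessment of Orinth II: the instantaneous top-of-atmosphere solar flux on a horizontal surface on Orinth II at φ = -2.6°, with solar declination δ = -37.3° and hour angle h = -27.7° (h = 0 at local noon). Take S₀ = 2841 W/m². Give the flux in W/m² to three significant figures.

cos θ_z = sin φ sin δ + cos φ cos δ cos h = 0.027489 + 0.703582 = 0.731071.
Flux = S₀ · cos θ_z = 2841 × 0.731071 = 2077 W/m².

2.08e+03 W/m²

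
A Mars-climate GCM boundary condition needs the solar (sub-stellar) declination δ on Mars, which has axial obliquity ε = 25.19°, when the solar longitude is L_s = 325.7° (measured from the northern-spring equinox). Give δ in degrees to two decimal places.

δ = -13.88°

sin δ = sin ε · sin L_s = sin 25.19° × sin 325.7° = -0.239849.
δ = arcsin(-0.239849) = -13.88°.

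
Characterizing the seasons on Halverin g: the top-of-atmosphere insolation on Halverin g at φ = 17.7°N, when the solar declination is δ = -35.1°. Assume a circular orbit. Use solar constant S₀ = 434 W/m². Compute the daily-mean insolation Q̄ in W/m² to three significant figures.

Q̄ ≈ 72.5 W/m²

cos H₀ = −tan(+17.7°) tan(-35.100°) = 0.2243, H₀ = 1.3446 rad.
Bracket: H₀ sin φ sin δ + cos φ cos δ sin H₀ = 1.3446×0.30403×-0.57501 + 0.95266×0.81815×0.97452 = -0.235063 + 0.759559 = 0.524496.
Q̄ = (S₀/π) × [bracket] = (434/π) × 0.524496 = 72.46 W/m².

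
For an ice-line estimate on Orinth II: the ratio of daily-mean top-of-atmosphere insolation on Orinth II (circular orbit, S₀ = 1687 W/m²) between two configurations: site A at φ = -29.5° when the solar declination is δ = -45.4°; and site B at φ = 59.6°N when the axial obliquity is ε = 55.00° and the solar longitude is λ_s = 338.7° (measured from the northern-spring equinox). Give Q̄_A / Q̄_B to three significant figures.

— Configuration A (φ=-29.5°):
cos H₀ = −tan(-29.5°) tan(-45.400°) = -0.5737, H₀ = 2.1818 rad.
Bracket: H₀ sin φ sin δ + cos φ cos δ sin H₀ = 2.1818×-0.49242×-0.71203 + 0.87036×0.70215×0.81905 = 0.764978 + 0.500541 = 1.265519.
Q̄ = (S₀/π) × [bracket] = (1687/π) × 1.265519 = 679.57 W/m².
— Configuration B (φ=+59.6°):
Solar declination: sin δ = sin ε · sin λ_s = sin 55.00° × sin 338.7° = -0.29756, so δ = -17.311°.
cos H₀ = −tan(+59.6°) tan(-17.311°) = 0.5312, H₀ = 1.0107 rad.
Bracket: H₀ sin φ sin δ + cos φ cos δ sin H₀ = 1.0107×0.86251×-0.29756 + 0.50603×0.95470×0.84722 = -0.259395 + 0.409298 = 0.149903.
Q̄ = (S₀/π) × [bracket] = (1687/π) × 0.149903 = 80.496 W/m².
Ratio Q̄_A / Q̄_B = 679.57 / 80.496 = 8.442.

Q̄_A / Q̄_B ≈ 8.44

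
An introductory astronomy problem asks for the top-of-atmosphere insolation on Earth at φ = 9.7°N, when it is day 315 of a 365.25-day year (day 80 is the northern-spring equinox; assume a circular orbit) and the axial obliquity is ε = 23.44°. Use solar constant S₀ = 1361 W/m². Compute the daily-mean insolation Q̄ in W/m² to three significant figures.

Q̄ ≈ 371 W/m²

Solar longitude: λ_s = 360° × (315 − 80)/365.25 = 231.622°.
sin δ = sin 23.44° × sin 231.622° = -0.31184, so δ = -18.170°.
cos H₀ = −tan(+9.7°) tan(-18.170°) = 0.0561, H₀ = 1.5147 rad.
Bracket: H₀ sin φ sin δ + cos φ cos δ sin H₀ = 1.5147×0.16849×-0.31184 + 0.98570×0.95013×0.99843 = -0.079585 + 0.935073 = 0.855488.
Q̄ = (S₀/π) × [bracket] = (1361/π) × 0.855488 = 370.6 W/m².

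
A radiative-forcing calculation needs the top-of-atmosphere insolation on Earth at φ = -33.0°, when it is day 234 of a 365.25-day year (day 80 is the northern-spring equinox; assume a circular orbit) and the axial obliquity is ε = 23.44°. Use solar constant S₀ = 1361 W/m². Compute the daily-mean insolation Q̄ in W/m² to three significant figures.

Solar longitude: λ_s = 360° × (234 − 80)/365.25 = 151.786°.
sin δ = sin 23.44° × sin 151.786° = 0.18806, so δ = +10.839°.
cos H₀ = −tan(-33.0°) tan(+10.839°) = 0.1243, H₀ = 1.4461 rad.
Bracket: H₀ sin φ sin δ + cos φ cos δ sin H₀ = 1.4461×-0.54464×0.18806 + 0.83867×0.98216×0.99224 = -0.148117 + 0.817316 = 0.669199.
Q̄ = (S₀/π) × [bracket] = (1361/π) × 0.669199 = 289.9 W/m².

Q̄ ≈ 290 W/m²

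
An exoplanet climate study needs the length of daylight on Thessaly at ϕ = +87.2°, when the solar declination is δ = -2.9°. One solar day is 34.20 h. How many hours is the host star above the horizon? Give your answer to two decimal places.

0.00 h

cos h₀ = −tan ϕ · tan δ = 1.0358 ≥ 1, so the host star never rises (polar night) and h₀ = 0.
Daylight = 2h₀/(2π) × 34.20 h = (0.0000/π) × 34.20 = 0.00 h.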